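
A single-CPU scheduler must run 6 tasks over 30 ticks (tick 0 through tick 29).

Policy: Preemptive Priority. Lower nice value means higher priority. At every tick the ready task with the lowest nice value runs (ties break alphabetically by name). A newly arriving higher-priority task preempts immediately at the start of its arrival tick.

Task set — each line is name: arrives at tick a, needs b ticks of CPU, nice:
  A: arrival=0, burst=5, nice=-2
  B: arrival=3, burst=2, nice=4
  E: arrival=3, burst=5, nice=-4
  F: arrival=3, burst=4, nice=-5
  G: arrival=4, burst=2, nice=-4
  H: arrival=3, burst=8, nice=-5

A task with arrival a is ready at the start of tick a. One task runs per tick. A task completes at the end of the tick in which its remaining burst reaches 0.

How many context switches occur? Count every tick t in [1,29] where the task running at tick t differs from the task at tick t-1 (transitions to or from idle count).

context switches = 7

t=0: ready={A} → run A
t=1: ready={A} → run A
t=2: ready={A} → run A
t=3: ready={A,B,E,F,H} → run F
t=4: ready={A,B,E,F,G,H} → run F
t=5: ready={A,B,E,F,G,H} → run F
t=6: ready={A,B,E,F,G,H} → run F
t=7: ready={A,B,E,G,H} → run H
t=8: ready={A,B,E,G,H} → run H
t=9: ready={A,B,E,G,H} → run H
t=10: ready={A,B,E,G,H} → run H
t=11: ready={A,B,E,G,H} → run H
t=12: ready={A,B,E,G,H} → run H
t=13: ready={A,B,E,G,H} → run H
t=14: ready={A,B,E,G,H} → run H
t=15: ready={A,B,E,G} → run E
t=16: ready={A,B,E,G} → run E
t=17: ready={A,B,E,G} → run E
t=18: ready={A,B,E,G} → run E
t=19: ready={A,B,E,G} → run E
t=20: ready={A,B,G} → run G
t=21: ready={A,B,G} → run G
t=22: ready={A,B} → run A
t=23: ready={A,B} → run A
t=24: ready={B} → run B
t=25: ready={B} → run B
t=26: (idle)
t=27: (idle)
t=28: (idle)
t=29: (idle)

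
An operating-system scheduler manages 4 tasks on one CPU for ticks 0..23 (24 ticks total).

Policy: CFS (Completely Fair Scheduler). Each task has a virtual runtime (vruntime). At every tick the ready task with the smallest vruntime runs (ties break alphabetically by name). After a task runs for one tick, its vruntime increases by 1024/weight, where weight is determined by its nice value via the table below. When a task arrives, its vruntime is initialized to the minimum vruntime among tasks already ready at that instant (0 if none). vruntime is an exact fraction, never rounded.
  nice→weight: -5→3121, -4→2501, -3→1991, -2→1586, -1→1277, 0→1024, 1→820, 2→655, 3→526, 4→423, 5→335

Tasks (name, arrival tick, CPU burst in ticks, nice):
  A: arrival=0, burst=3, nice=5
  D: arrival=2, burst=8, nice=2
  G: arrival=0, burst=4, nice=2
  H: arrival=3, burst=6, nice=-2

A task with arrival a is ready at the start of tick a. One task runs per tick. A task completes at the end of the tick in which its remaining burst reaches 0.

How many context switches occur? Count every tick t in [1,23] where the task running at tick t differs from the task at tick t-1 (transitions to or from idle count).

t=0: vr[A=0 G=0] → run A
t=1: vr[A=1024/335 G=0] → run G
t=2: vr[A=1024/335 D=1024/655 G=1024/655] → run D
t=3: vr[A=1024/335 D=2048/655 G=1024/655 H=1024/655] → run G
t=4: vr[A=1024/335 D=2048/655 G=2048/655 H=1024/655] → run H
t=5: vr[A=1024/335 D=2048/655 G=2048/655 H=1147392/519415] → run H
t=6: vr[A=1024/335 D=2048/655 G=2048/655 H=1482752/519415] → run H
t=7: vr[A=1024/335 D=2048/655 G=2048/655 H=1818112/519415] → run A
t=8: vr[A=2048/335 D=2048/655 G=2048/655 H=1818112/519415] → run D
t=9: vr[A=2048/335 D=3072/655 G=2048/655 H=1818112/519415] → run G
t=10: vr[A=2048/335 D=3072/655 G=3072/655 H=1818112/519415] → run H
t=11: vr[A=2048/335 D=3072/655 G=3072/655 H=2153472/519415] → run H
t=12: vr[A=2048/335 D=3072/655 G=3072/655 H=2488832/519415] → run D
t=13: vr[A=2048/335 D=4096/655 G=3072/655 H=2488832/519415] → run G
t=14: vr[A=2048/335 D=4096/655 H=2488832/519415] → run H
t=15: vr[A=2048/335 D=4096/655] → run A
t=16: vr[D=4096/655] → run D
t=17: vr[D=1024/131] → run D
t=18: vr[D=6144/655] → run D
t=19: vr[D=7168/655] → run D
t=20: vr[D=8192/655] → run D
t=21: (idle)
t=22: (idle)
t=23: (idle)

context switches = 14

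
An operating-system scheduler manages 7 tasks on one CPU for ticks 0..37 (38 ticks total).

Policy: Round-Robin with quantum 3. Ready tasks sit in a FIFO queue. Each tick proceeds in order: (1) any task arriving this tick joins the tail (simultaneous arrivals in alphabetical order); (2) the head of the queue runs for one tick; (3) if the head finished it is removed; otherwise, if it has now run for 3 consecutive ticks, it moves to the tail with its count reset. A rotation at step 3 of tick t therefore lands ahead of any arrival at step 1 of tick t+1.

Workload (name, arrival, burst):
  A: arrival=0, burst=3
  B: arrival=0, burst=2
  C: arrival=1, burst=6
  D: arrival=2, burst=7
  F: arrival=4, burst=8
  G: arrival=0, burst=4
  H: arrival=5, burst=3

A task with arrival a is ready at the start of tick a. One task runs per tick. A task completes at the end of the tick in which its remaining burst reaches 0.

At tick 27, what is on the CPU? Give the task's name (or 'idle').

t=0: queue=[A,B,G] q_used=0 → run A
t=1: queue=[A,B,G,C] q_used=1 → run A
t=2: queue=[A,B,G,C,D] q_used=2 → run A
t=3: queue=[B,G,C,D] q_used=0 → run B
t=4: queue=[B,G,C,D,F] q_used=1 → run B
t=5: queue=[G,C,D,F,H] q_used=0 → run G
t=6: queue=[G,C,D,F,H] q_used=1 → run G
t=7: queue=[G,C,D,F,H] q_used=2 → run G
t=8: queue=[C,D,F,H,G] q_used=0 → run C
t=9: queue=[C,D,F,H,G] q_used=1 → run C
t=10: queue=[C,D,F,H,G] q_used=2 → run C
t=11: queue=[D,F,H,G,C] q_used=0 → run D
t=12: queue=[D,F,H,G,C] q_used=1 → run D
t=13: queue=[D,F,H,G,C] q_used=2 → run D
t=14: queue=[F,H,G,C,D] q_used=0 → run F
t=15: queue=[F,H,G,C,D] q_used=1 → run F
t=16: queue=[F,H,G,C,D] q_used=2 → run F
t=17: queue=[H,G,C,D,F] q_used=0 → run H
t=18: queue=[H,G,C,D,F] q_used=1 → run H
t=19: queue=[H,G,C,D,F] q_used=2 → run H
t=20: queue=[G,C,D,F] q_used=0 → run G
t=21: queue=[C,D,F] q_used=0 → run C
t=22: queue=[C,D,F] q_used=1 → run C
t=23: queue=[C,D,F] q_used=2 → run C
t=24: queue=[D,F] q_used=0 → run D
t=25: queue=[D,F] q_used=1 → run D
t=26: queue=[D,F] q_used=2 → run D
t=27: queue=[F,D] q_used=0 → run F
t=28: queue=[F,D] q_used=1 → run F
t=29: queue=[F,D] q_used=2 → run F
t=30: queue=[D,F] q_used=0 → run D
t=31: queue=[F] q_used=0 → run F
t=32: queue=[F] q_used=1 → run F
t=33: (idle)
t=34: (idle)
t=35: (idle)
t=36: (idle)
t=37: (idle)

running at tick 27 = F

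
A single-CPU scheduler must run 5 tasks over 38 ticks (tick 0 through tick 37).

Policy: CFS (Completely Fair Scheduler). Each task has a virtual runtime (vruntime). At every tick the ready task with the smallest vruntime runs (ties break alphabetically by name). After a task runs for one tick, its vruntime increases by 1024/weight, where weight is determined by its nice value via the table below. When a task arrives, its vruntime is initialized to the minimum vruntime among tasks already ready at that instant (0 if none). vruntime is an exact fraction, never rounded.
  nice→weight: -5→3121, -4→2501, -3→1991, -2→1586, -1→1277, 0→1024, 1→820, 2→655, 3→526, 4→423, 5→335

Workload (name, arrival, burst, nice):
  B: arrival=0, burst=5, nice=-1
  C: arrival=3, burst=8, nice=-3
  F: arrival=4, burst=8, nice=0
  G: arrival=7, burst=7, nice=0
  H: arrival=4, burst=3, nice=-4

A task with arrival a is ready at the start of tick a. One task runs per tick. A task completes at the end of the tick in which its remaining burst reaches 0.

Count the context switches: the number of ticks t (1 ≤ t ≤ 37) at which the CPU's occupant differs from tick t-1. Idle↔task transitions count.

context switches = 28

t=0: vr[B=0] → run B
t=1: vr[B=1024/1277] → run B
t=2: vr[B=2048/1277] → run B
t=3: vr[B=3072/1277 C=3072/1277] → run B
t=4: vr[B=4096/1277 C=3072/1277 F=3072/1277 H=3072/1277] → run C
t=5: vr[B=4096/1277 C=7424000/2542507 F=3072/1277 H=3072/1277] → run F
t=6: vr[B=4096/1277 C=7424000/2542507 F=4349/1277 H=3072/1277] → run H
t=7: vr[B=4096/1277 C=7424000/2542507 F=4349/1277 G=8990720/3193777 H=8990720/3193777] → run G
t=8: vr[B=4096/1277 C=7424000/2542507 F=4349/1277 G=12184497/3193777 H=8990720/3193777] → run H
t=9: vr[B=4096/1277 C=7424000/2542507 F=4349/1277 G=12184497/3193777 H=10298368/3193777] → run C
t=10: vr[B=4096/1277 C=8731648/2542507 F=4349/1277 G=12184497/3193777 H=10298368/3193777] → run B
t=11: vr[C=8731648/2542507 F=4349/1277 G=12184497/3193777 H=10298368/3193777] → run H
t=12: vr[C=8731648/2542507 F=4349/1277 G=12184497/3193777] → run F
t=13: vr[C=8731648/2542507 F=5626/1277 G=12184497/3193777] → run C
t=14: vr[C=10039296/2542507 F=5626/1277 G=12184497/3193777] → run G
t=15: vr[C=10039296/2542507 F=5626/1277 G=15378274/3193777] → run C
t=16: vr[C=11346944/2542507 F=5626/1277 G=15378274/3193777] → run F
t=17: vr[C=11346944/2542507 F=6903/1277 G=15378274/3193777] → run C
t=18: vr[C=12654592/2542507 F=6903/1277 G=15378274/3193777] → run G
t=19: vr[C=12654592/2542507 F=6903/1277 G=18572051/3193777] → run C
t=20: vr[C=13962240/2542507 F=6903/1277 G=18572051/3193777] → run F
t=21: vr[C=13962240/2542507 F=8180/1277 G=18572051/3193777] → run C
t=22: vr[C=15269888/2542507 F=8180/1277 G=18572051/3193777] → run G
t=23: vr[C=15269888/2542507 F=8180/1277 G=21765828/3193777] → run C
t=24: vr[F=8180/1277 G=21765828/3193777] → run F
t=25: vr[F=9457/1277 G=21765828/3193777] → run G
t=26: vr[F=9457/1277 G=24959605/3193777] → run F
t=27: vr[F=10734/1277 G=24959605/3193777] → run G
t=28: vr[F=10734/1277 G=28153382/3193777] → run F
t=29: vr[F=12011/1277 G=28153382/3193777] → run G
t=30: vr[F=12011/1277] → run F
t=31: (idle)
t=32: (idle)
t=33: (idle)
t=34: (idle)
t=35: (idle)
t=36: (idle)
t=37: (idle)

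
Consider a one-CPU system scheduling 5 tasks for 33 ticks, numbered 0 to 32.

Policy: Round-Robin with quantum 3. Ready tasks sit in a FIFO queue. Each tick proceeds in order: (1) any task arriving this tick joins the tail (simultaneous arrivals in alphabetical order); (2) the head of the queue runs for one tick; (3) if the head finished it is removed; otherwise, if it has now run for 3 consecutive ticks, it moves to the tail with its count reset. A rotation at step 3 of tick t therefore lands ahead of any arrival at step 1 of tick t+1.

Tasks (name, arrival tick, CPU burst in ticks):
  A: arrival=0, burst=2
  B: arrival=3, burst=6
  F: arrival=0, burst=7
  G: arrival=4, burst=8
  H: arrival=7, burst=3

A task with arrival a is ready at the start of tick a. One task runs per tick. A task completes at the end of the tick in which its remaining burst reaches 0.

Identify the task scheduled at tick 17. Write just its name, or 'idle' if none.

t=0: queue=[A,F] q_used=0 → run A
t=1: queue=[A,F] q_used=1 → run A
t=2: queue=[F] q_used=0 → run F
t=3: queue=[F,B] q_used=1 → run F
t=4: queue=[F,B,G] q_used=2 → run F
t=5: queue=[B,G,F] q_used=0 → run B
t=6: queue=[B,G,F] q_used=1 → run B
t=7: queue=[B,G,F,H] q_used=2 → run B
t=8: queue=[G,F,H,B] q_used=0 → run G
t=9: queue=[G,F,H,B] q_used=1 → run G
t=10: queue=[G,F,H,B] q_used=2 → run G
t=11: queue=[F,H,B,G] q_used=0 → run F
t=12: queue=[F,H,B,G] q_used=1 → run F
t=13: queue=[F,H,B,G] q_used=2 → run F
t=14: queue=[H,B,G,F] q_used=0 → run H
t=15: queue=[H,B,G,F] q_used=1 → run H
t=16: queue=[H,B,G,F] q_used=2 → run H
t=17: queue=[B,G,F] q_used=0 → run B
t=18: queue=[B,G,F] q_used=1 → run B
t=19: queue=[B,G,F] q_used=2 → run B
t=20: queue=[G,F] q_used=0 → run G
t=21: queue=[G,F] q_used=1 → run G
t=22: queue=[G,F] q_used=2 → run G
t=23: queue=[F,G] q_used=0 → run F
t=24: queue=[G] q_used=0 → run G
t=25: queue=[G] q_used=1 → run G
t=26: (idle)
t=27: (idle)
t=28: (idle)
t=29: (idle)
t=30: (idle)
t=31: (idle)
t=32: (idle)

running at tick 17 = B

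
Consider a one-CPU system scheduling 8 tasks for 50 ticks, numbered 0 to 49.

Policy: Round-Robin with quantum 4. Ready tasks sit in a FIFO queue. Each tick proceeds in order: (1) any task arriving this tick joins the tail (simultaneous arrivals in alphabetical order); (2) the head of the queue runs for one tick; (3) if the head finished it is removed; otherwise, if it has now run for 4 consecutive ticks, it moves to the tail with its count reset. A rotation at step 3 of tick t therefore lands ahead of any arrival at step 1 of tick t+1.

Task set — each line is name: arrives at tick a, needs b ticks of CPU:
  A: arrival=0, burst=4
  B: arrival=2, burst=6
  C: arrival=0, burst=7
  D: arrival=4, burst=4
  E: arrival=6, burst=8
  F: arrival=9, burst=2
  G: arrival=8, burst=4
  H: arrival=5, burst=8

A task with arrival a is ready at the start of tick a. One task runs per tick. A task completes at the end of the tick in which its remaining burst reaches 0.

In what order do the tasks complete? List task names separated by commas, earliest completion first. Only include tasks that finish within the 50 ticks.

t=0: queue=[A,C] q_used=0 → run A
t=1: queue=[A,C] q_used=1 → run A
t=2: queue=[A,C,B] q_used=2 → run A
t=3: queue=[A,C,B] q_used=3 → run A
t=4: queue=[C,B,D] q_used=0 → run C
t=5: queue=[C,B,D,H] q_used=1 → run C
t=6: queue=[C,B,D,H,E] q_used=2 → run C
t=7: queue=[C,B,D,H,E] q_used=3 → run C
t=8: queue=[B,D,H,E,C,G] q_used=0 → run B
t=9: queue=[B,D,H,E,C,G,F] q_used=1 → run B
t=10: queue=[B,D,H,E,C,G,F] q_used=2 → run B
t=11: queue=[B,D,H,E,C,G,F] q_used=3 → run B
t=12: queue=[D,H,E,C,G,F,B] q_used=0 → run D
t=13: queue=[D,H,E,C,G,F,B] q_used=1 → run D
t=14: queue=[D,H,E,C,G,F,B] q_used=2 → run D
t=15: queue=[D,H,E,C,G,F,B] q_used=3 → run D
t=16: queue=[H,E,C,G,F,B] q_used=0 → run H
t=17: queue=[H,E,C,G,F,B] q_used=1 → run H
t=18: queue=[H,E,C,G,F,B] q_used=2 → run H
t=19: queue=[H,E,C,G,F,B] q_used=3 → run H
t=20: queue=[E,C,G,F,B,H] q_used=0 → run E
t=21: queue=[E,C,G,F,B,H] q_used=1 → run E
t=22: queue=[E,C,G,F,B,H] q_used=2 → run E
t=23: queue=[E,C,G,F,B,H] q_used=3 → run E
t=24: queue=[C,G,F,B,H,E] q_used=0 → run C
t=25: queue=[C,G,F,B,H,E] q_used=1 → run C
t=26: queue=[C,G,F,B,H,E] q_used=2 → run C
t=27: queue=[G,F,B,H,E] q_used=0 → run G
t=28: queue=[G,F,B,H,E] q_used=1 → run G
t=29: queue=[G,F,B,H,E] q_used=2 → run G
t=30: queue=[G,F,B,H,E] q_used=3 → run G
t=31: queue=[F,B,H,E] q_used=0 → run F
t=32: queue=[F,B,H,E] q_used=1 → run F
t=33: queue=[B,H,E] q_used=0 → run B
t=34: queue=[B,H,E] q_used=1 → run B
t=35: queue=[H,E] q_used=0 → run H
t=36: queue=[H,E] q_used=1 → run H
t=37: queue=[H,E] q_used=2 → run H
t=38: queue=[H,E] q_used=3 → run H
t=39: queue=[E] q_used=0 → run E
t=40: queue=[E] q_used=1 → run E
t=41: queue=[E] q_used=2 → run E
t=42: queue=[E] q_used=3 → run E
t=43: (idle)
t=44: (idle)
t=45: (idle)
t=46: (idle)
t=47: (idle)
t=48: (idle)
t=49: (idle)

completion order = A, D, C, G, F, B, H, E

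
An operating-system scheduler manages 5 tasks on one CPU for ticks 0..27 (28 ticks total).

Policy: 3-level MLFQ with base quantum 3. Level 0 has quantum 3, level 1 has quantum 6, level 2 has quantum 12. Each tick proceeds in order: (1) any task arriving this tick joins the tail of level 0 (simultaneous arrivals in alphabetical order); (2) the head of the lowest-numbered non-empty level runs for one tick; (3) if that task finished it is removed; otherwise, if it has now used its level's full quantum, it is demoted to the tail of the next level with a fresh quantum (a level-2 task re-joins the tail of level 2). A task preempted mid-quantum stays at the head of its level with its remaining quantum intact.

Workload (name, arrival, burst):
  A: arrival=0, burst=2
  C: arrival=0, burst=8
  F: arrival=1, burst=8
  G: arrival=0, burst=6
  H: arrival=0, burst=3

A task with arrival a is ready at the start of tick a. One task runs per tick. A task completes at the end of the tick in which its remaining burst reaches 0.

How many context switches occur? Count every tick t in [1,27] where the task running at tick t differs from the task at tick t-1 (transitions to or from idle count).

t=0: L0/L1/L2 = ACGH/-/- → run A
t=1: L0/L1/L2 = ACGHF/-/- → run A
t=2: L0/L1/L2 = CGHF/-/- → run C
t=3: L0/L1/L2 = CGHF/-/- → run C
t=4: L0/L1/L2 = CGHF/-/- → run C
t=5: L0/L1/L2 = GHF/C/- → run G
t=6: L0/L1/L2 = GHF/C/- → run G
t=7: L0/L1/L2 = GHF/C/- → run G
t=8: L0/L1/L2 = HF/CG/- → run H
t=9: L0/L1/L2 = HF/CG/- → run H
t=10: L0/L1/L2 = HF/CG/- → run H
t=11: L0/L1/L2 = F/CG/- → run F
t=12: L0/L1/L2 = F/CG/- → run F
t=13: L0/L1/L2 = F/CG/- → run F
t=14: L0/L1/L2 = -/CGF/- → run C
t=15: L0/L1/L2 = -/CGF/- → run C
t=16: L0/L1/L2 = -/CGF/- → run C
t=17: L0/L1/L2 = -/CGF/- → run C
t=18: L0/L1/L2 = -/CGF/- → run C
t=19: L0/L1/L2 = -/GF/- → run G
t=20: L0/L1/L2 = -/GF/- → run G
t=21: L0/L1/L2 = -/GF/- → run G
t=22: L0/L1/L2 = -/F/- → run F
t=23: L0/L1/L2 = -/F/- → run F
t=24: L0/L1/L2 = -/F/- → run F
t=25: L0/L1/L2 = -/F/- → run F
t=26: L0/L1/L2 = -/F/- → run F
t=27: (idle)

context switches = 8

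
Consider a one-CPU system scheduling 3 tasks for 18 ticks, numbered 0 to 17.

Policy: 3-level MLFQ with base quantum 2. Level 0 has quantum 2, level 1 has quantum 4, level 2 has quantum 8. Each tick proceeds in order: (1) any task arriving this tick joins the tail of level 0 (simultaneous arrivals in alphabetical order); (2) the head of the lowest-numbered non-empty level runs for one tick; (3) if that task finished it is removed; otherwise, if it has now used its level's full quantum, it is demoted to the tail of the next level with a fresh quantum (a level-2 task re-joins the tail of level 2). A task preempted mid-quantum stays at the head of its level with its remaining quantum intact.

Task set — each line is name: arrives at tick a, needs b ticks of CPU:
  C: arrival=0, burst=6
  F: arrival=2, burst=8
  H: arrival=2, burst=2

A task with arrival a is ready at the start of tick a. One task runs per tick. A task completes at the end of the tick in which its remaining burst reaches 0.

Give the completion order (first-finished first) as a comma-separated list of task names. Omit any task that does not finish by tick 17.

t=0: L0/L1/L2 = C/-/- → run C
t=1: L0/L1/L2 = C/-/- → run C
t=2: L0/L1/L2 = FH/C/- → run F
t=3: L0/L1/L2 = FH/C/- → run F
t=4: L0/L1/L2 = H/CF/- → run H
t=5: L0/L1/L2 = H/CF/- → run H
t=6: L0/L1/L2 = -/CF/- → run C
t=7: L0/L1/L2 = -/CF/- → run C
t=8: L0/L1/L2 = -/CF/- → run C
t=9: L0/L1/L2 = -/CF/- → run C
t=10: L0/L1/L2 = -/F/- → run F
t=11: L0/L1/L2 = -/F/- → run F
t=12: L0/L1/L2 = -/F/- → run F
t=13: L0/L1/L2 = -/F/- → run F
t=14: L0/L1/L2 = -/-/F → run F
t=15: L0/L1/L2 = -/-/F → run F
t=16: (idle)
t=17: (idle)

completion order = H, C, F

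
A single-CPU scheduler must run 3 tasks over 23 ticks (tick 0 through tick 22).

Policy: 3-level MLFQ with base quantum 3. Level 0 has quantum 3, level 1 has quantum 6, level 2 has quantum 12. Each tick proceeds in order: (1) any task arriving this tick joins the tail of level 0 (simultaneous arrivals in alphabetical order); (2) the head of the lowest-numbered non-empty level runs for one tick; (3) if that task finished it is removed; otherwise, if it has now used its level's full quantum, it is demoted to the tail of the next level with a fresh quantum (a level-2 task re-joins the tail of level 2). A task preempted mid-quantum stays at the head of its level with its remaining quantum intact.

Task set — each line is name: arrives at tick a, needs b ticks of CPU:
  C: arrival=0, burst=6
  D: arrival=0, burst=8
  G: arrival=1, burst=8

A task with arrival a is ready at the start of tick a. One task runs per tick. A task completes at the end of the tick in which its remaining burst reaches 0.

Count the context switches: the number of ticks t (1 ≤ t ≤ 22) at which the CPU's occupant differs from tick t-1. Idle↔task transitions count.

t=0: L0/L1/L2 = CD/-/- → run C
t=1: L0/L1/L2 = CDG/-/- → run C
t=2: L0/L1/L2 = CDG/-/- → run C
t=3: L0/L1/L2 = DG/C/- → run D
t=4: L0/L1/L2 = DG/C/- → run D
t=5: L0/L1/L2 = DG/C/- → run D
t=6: L0/L1/L2 = G/CD/- → run G
t=7: L0/L1/L2 = G/CD/- → run G
t=8: L0/L1/L2 = G/CD/- → run G
t=9: L0/L1/L2 = -/CDG/- → run C
t=10: L0/L1/L2 = -/CDG/- → run C
t=11: L0/L1/L2 = -/CDG/- → run C
t=12: L0/L1/L2 = -/DG/- → run D
t=13: L0/L1/L2 = -/DG/- → run D
t=14: L0/L1/L2 = -/DG/- → run D
t=15: L0/L1/L2 = -/DG/- → run D
t=16: L0/L1/L2 = -/DG/- → run D
t=17: L0/L1/L2 = -/G/- → run G
t=18: L0/L1/L2 = -/G/- → run G
t=19: L0/L1/L2 = -/G/- → run G
t=20: L0/L1/L2 = -/G/- → run G
t=21: L0/L1/L2 = -/G/- → run G
t=22: (idle)

context switches = 6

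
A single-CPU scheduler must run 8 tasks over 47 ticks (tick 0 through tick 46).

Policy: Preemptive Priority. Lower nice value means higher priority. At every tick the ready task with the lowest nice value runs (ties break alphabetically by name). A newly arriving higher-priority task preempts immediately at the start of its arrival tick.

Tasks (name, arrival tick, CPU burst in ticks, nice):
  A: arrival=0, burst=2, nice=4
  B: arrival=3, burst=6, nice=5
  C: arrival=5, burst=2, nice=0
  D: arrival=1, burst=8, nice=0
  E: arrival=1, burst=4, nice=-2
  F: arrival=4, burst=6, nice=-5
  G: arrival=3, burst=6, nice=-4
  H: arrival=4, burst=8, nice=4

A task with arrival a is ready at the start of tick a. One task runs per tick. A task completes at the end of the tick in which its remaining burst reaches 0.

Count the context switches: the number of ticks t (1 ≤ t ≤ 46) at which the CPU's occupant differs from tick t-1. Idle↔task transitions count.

t=0: ready={A} → run A
t=1: ready={A,D,E} → run E
t=2: ready={A,D,E} → run E
t=3: ready={A,B,D,E,G} → run G
t=4: ready={A,B,D,E,F,G,H} → run F
t=5: ready={A,B,C,D,E,F,G,H} → run F
t=6: ready={A,B,C,D,E,F,G,H} → run F
t=7: ready={A,B,C,D,E,F,G,H} → run F
t=8: ready={A,B,C,D,E,F,G,H} → run F
t=9: ready={A,B,C,D,E,F,G,H} → run F
t=10: ready={A,B,C,D,E,G,H} → run G
t=11: ready={A,B,C,D,E,G,H} → run G
t=12: ready={A,B,C,D,E,G,H} → run G
t=13: ready={A,B,C,D,E,G,H} → run G
t=14: ready={A,B,C,D,E,G,H} → run G
t=15: ready={A,B,C,D,E,H} → run E
t=16: ready={A,B,C,D,E,H} → run E
t=17: ready={A,B,C,D,H} → run C
t=18: ready={A,B,C,D,H} → run C
t=19: ready={A,B,D,H} → run D
t=20: ready={A,B,D,H} → run D
t=21: ready={A,B,D,H} → run D
t=22: ready={A,B,D,H} → run D
t=23: ready={A,B,D,H} → run D
t=24: ready={A,B,D,H} → run D
t=25: ready={A,B,D,H} → run D
t=26: ready={A,B,D,H} → run D
t=27: ready={A,B,H} → run A
t=28: ready={B,H} → run H
t=29: ready={B,H} → run H
t=30: ready={B,H} → run H
t=31: ready={B,H} → run H
t=32: ready={B,H} → run H
t=33: ready={B,H} → run H
t=34: ready={B,H} → run H
t=35: ready={B,H} → run H
t=36: ready={B} → run B
t=37: ready={B} → run B
t=38: ready={B} → run B
t=39: ready={B} → run B
t=40: ready={B} → run B
t=41: ready={B} → run B
t=42: (idle)
t=43: (idle)
t=44: (idle)
t=45: (idle)
t=46: (idle)

context switches = 11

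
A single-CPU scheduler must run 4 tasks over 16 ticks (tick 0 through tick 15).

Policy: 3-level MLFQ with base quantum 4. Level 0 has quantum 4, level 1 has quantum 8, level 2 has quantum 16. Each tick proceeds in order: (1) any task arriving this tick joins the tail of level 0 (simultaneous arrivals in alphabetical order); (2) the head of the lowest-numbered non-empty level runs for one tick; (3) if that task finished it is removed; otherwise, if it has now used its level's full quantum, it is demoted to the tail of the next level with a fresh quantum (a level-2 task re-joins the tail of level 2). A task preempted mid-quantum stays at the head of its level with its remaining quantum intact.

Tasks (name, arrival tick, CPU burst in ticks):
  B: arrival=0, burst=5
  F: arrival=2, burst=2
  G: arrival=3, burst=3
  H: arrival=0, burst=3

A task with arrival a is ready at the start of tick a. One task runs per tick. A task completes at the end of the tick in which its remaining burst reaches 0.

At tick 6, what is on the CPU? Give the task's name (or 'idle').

t=0: L0/L1/L2 = BH/-/- → run B
t=1: L0/L1/L2 = BH/-/- → run B
t=2: L0/L1/L2 = BHF/-/- → run B
t=3: L0/L1/L2 = BHFG/-/- → run B
t=4: L0/L1/L2 = HFG/B/- → run H
t=5: L0/L1/L2 = HFG/B/- → run H
t=6: L0/L1/L2 = HFG/B/- → run H
t=7: L0/L1/L2 = FG/B/- → run F
t=8: L0/L1/L2 = FG/B/- → run F
t=9: L0/L1/L2 = G/B/- → run G
t=10: L0/L1/L2 = G/B/- → run G
t=11: L0/L1/L2 = G/B/- → run G
t=12: L0/L1/L2 = -/B/- → run B
t=13: (idle)
t=14: (idle)
t=15: (idle)

running at tick 6 = H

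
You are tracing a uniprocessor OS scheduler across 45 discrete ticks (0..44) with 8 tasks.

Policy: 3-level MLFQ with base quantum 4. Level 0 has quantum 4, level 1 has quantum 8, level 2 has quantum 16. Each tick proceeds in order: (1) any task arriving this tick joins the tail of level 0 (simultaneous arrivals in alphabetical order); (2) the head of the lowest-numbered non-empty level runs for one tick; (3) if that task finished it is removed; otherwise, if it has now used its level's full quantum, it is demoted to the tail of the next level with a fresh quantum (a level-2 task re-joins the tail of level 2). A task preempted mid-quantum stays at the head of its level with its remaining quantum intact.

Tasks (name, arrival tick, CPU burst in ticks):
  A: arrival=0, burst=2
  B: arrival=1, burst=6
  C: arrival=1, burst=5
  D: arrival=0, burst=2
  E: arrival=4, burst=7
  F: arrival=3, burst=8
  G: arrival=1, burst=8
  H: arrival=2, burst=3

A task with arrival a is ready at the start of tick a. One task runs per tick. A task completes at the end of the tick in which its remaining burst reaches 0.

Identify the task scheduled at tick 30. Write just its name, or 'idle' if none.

t=0: L0/L1/L2 = AD/-/- → run A
t=1: L0/L1/L2 = ADBCG/-/- → run A
t=2: L0/L1/L2 = DBCGH/-/- → run D
t=3: L0/L1/L2 = DBCGHF/-/- → run D
t=4: L0/L1/L2 = BCGHFE/-/- → run B
t=5: L0/L1/L2 = BCGHFE/-/- → run B
t=6: L0/L1/L2 = BCGHFE/-/- → run B
t=7: L0/L1/L2 = BCGHFE/-/- → run B
t=8: L0/L1/L2 = CGHFE/B/- → run C
t=9: L0/L1/L2 = CGHFE/B/- → run C
t=10: L0/L1/L2 = CGHFE/B/- → run C
t=11: L0/L1/L2 = CGHFE/B/- → run C
t=12: L0/L1/L2 = GHFE/BC/- → run G
t=13: L0/L1/L2 = GHFE/BC/- → run G
t=14: L0/L1/L2 = GHFE/BC/- → run G
t=15: L0/L1/L2 = GHFE/BC/- → run G
t=16: L0/L1/L2 = HFE/BCG/- → run H
t=17: L0/L1/L2 = HFE/BCG/- → run H
t=18: L0/L1/L2 = HFE/BCG/- → run H
t=19: L0/L1/L2 = FE/BCG/- → run F
t=20: L0/L1/L2 = FE/BCG/- → run F
t=21: L0/L1/L2 = FE/BCG/- → run F
t=22: L0/L1/L2 = FE/BCG/- → run F
t=23: L0/L1/L2 = E/BCGF/- → run E
t=24: L0/L1/L2 = E/BCGF/- → run E
t=25: L0/L1/L2 = E/BCGF/- → run E
t=26: L0/L1/L2 = E/BCGF/- → run E
t=27: L0/L1/L2 = -/BCGFE/- → run B
t=28: L0/L1/L2 = -/BCGFE/- → run B
t=29: L0/L1/L2 = -/CGFE/- → run C
t=30: L0/L1/L2 = -/GFE/- → run G
t=31: L0/L1/L2 = -/GFE/- → run G
t=32: L0/L1/L2 = -/GFE/- → run G
t=33: L0/L1/L2 = -/GFE/- → run G
t=34: L0/L1/L2 = -/FE/- → run F
t=35: L0/L1/L2 = -/FE/- → run F
t=36: L0/L1/L2 = -/FE/- → run F
t=37: L0/L1/L2 = -/FE/- → run F
t=38: L0/L1/L2 = -/E/- → run E
t=39: L0/L1/L2 = -/E/- → run E
t=40: L0/L1/L2 = -/E/- → run E
t=41: (idle)
t=42: (idle)
t=43: (idle)
t=44: (idle)

running at tick 30 = G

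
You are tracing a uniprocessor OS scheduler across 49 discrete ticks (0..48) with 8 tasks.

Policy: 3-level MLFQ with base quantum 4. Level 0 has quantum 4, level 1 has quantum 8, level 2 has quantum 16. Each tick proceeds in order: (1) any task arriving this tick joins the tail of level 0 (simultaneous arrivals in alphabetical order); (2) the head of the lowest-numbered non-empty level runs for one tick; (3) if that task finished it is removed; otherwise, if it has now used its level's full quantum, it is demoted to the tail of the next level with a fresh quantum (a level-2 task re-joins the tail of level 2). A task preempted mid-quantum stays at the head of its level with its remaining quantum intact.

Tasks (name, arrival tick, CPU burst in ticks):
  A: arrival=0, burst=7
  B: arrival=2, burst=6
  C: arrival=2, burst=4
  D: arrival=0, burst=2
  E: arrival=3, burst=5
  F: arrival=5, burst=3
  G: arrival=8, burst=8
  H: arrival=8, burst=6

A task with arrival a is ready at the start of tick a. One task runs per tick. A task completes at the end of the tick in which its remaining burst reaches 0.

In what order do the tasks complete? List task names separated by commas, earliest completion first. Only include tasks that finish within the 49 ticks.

completion order = D, C, F, A, B, E, G, H

t=0: L0/L1/L2 = AD/-/- → run A
t=1: L0/L1/L2 = AD/-/- → run A
t=2: L0/L1/L2 = ADBC/-/- → run A
t=3: L0/L1/L2 = ADBCE/-/- → run A
t=4: L0/L1/L2 = DBCE/A/- → run D
t=5: L0/L1/L2 = DBCEF/A/- → run D
t=6: L0/L1/L2 = BCEF/A/- → run B
t=7: L0/L1/L2 = BCEF/A/- → run B
t=8: L0/L1/L2 = BCEFGH/A/- → run B
t=9: L0/L1/L2 = BCEFGH/A/- → run B
t=10: L0/L1/L2 = CEFGH/AB/- → run C
t=11: L0/L1/L2 = CEFGH/AB/- → run C
t=12: L0/L1/L2 = CEFGH/AB/- → run C
t=13: L0/L1/L2 = CEFGH/AB/- → run C
t=14: L0/L1/L2 = EFGH/AB/- → run E
t=15: L0/L1/L2 = EFGH/AB/- → run E
t=16: L0/L1/L2 = EFGH/AB/- → run E
t=17: L0/L1/L2 = EFGH/AB/- → run E
t=18: L0/L1/L2 = FGH/ABE/- → run F
t=19: L0/L1/L2 = FGH/ABE/- → run F
t=20: L0/L1/L2 = FGH/ABE/- → run F
t=21: L0/L1/L2 = GH/ABE/- → run G
t=22: L0/L1/L2 = GH/ABE/- → run G
t=23: L0/L1/L2 = GH/ABE/- → run G
t=24: L0/L1/L2 = GH/ABE/- → run G
t=25: L0/L1/L2 = H/ABEG/- → run H
t=26: L0/L1/L2 = H/ABEG/- → run H
t=27: L0/L1/L2 = H/ABEG/- → run H
t=28: L0/L1/L2 = H/ABEG/- → run H
t=29: L0/L1/L2 = -/ABEGH/- → run A
t=30: L0/L1/L2 = -/ABEGH/- → run A
t=31: L0/L1/L2 = -/ABEGH/- → run A
t=32: L0/L1/L2 = -/BEGH/- → run B
t=33: L0/L1/L2 = -/BEGH/- → run B
t=34: L0/L1/L2 = -/EGH/- → run E
t=35: L0/L1/L2 = -/GH/- → run G
t=36: L0/L1/L2 = -/GH/- → run G
t=37: L0/L1/L2 = -/GH/- → run G
t=38: L0/L1/L2 = -/GH/- → run G
t=39: L0/L1/L2 = -/H/- → run H
t=40: L0/L1/L2 = -/H/- → run H
t=41: (idle)
t=42: (idle)
t=43: (idle)
t=44: (idle)
t=45: (idle)
t=46: (idle)
t=47: (idle)
t=48: (idle)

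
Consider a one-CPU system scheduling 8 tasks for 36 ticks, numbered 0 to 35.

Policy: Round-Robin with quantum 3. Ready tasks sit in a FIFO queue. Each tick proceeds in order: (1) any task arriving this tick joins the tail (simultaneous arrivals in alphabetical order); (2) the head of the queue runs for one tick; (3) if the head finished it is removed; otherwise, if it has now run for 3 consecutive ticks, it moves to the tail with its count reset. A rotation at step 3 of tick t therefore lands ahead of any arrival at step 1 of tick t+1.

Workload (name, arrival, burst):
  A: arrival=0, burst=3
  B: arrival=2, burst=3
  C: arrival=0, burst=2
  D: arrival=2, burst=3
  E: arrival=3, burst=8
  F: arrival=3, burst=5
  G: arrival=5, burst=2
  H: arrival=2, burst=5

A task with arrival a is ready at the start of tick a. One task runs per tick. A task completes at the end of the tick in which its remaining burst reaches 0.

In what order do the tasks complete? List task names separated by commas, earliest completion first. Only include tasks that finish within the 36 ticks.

completion order = A, C, B, D, G, H, F, E

t=0: queue=[A,C] q_used=0 → run A
t=1: queue=[A,C] q_used=1 → run A
t=2: queue=[A,C,B,D,H] q_used=2 → run A
t=3: queue=[C,B,D,H,E,F] q_used=0 → run C
t=4: queue=[C,B,D,H,E,F] q_used=1 → run C
t=5: queue=[B,D,H,E,F,G] q_used=0 → run B
t=6: queue=[B,D,H,E,F,G] q_used=1 → run B
t=7: queue=[B,D,H,E,F,G] q_used=2 → run B
t=8: queue=[D,H,E,F,G] q_used=0 → run D
t=9: queue=[D,H,E,F,G] q_used=1 → run D
t=10: queue=[D,H,E,F,G] q_used=2 → run D
t=11: queue=[H,E,F,G] q_used=0 → run H
t=12: queue=[H,E,F,G] q_used=1 → run H
t=13: queue=[H,E,F,G] q_used=2 → run H
t=14: queue=[E,F,G,H] q_used=0 → run E
t=15: queue=[E,F,G,H] q_used=1 → run E
t=16: queue=[E,F,G,H] q_used=2 → run E
t=17: queue=[F,G,H,E] q_used=0 → run F
t=18: queue=[F,G,H,E] q_used=1 → run F
t=19: queue=[F,G,H,E] q_used=2 → run F
t=20: queue=[G,H,E,F] q_used=0 → run G
t=21: queue=[G,H,E,F] q_used=1 → run G
t=22: queue=[H,E,F] q_used=0 → run H
t=23: queue=[H,E,F] q_used=1 → run H
t=24: queue=[E,F] q_used=0 → run E
t=25: queue=[E,F] q_used=1 → run E
t=26: queue=[E,F] q_used=2 → run E
t=27: queue=[F,E] q_used=0 → run F
t=28: queue=[F,E] q_used=1 → run F
t=29: queue=[E] q_used=0 → run E
t=30: queue=[E] q_used=1 → run E
t=31: (idle)
t=32: (idle)
t=33: (idle)
t=34: (idle)
t=35: (idle)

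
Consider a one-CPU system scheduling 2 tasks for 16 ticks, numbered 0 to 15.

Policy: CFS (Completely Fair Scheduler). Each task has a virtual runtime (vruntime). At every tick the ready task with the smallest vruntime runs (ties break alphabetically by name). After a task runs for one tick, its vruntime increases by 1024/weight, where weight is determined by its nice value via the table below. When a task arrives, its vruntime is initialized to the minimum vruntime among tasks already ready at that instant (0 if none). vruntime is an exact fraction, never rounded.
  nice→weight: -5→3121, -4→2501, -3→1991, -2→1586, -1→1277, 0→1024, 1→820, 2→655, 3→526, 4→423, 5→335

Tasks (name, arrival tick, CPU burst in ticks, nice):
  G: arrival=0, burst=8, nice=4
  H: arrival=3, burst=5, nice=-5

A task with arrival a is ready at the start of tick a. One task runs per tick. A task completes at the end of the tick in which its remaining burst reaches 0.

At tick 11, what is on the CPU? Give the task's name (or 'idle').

running at tick 11 = G

t=0: vr[G=0] → run G
t=1: vr[G=1024/423] → run G
t=2: vr[G=2048/423] → run G
t=3: vr[G=1024/141 H=1024/141] → run G
t=4: vr[G=4096/423 H=1024/141] → run H
t=5: vr[G=4096/423 H=3340288/440061] → run H
t=6: vr[G=4096/423 H=3484672/440061] → run H
t=7: vr[G=4096/423 H=3629056/440061] → run H
t=8: vr[G=4096/423 H=3773440/440061] → run H
t=9: vr[G=4096/423] → run G
t=10: vr[G=5120/423] → run G
t=11: vr[G=2048/141] → run G
t=12: vr[G=7168/423] → run G
t=13: (idle)
t=14: (idle)
t=15: (idle)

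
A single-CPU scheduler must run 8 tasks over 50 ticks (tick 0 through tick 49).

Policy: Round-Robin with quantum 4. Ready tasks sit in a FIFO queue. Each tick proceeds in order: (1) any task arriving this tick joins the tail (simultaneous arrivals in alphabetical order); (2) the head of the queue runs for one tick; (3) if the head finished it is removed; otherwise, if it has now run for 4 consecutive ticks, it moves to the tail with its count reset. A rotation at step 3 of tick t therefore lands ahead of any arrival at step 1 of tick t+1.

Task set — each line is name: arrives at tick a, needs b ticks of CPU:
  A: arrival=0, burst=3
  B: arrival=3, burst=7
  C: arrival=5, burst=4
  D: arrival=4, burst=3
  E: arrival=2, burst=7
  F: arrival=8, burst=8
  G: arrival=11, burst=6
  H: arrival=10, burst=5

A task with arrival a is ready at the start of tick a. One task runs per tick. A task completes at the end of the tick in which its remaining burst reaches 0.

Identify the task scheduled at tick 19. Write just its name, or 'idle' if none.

running at tick 19 = E

t=0: queue=[A] q_used=0 → run A
t=1: queue=[A] q_used=1 → run A
t=2: queue=[A,E] q_used=2 → run A
t=3: queue=[E,B] q_used=0 → run E
t=4: queue=[E,B,D] q_used=1 → run E
t=5: queue=[E,B,D,C] q_used=2 → run E
t=6: queue=[E,B,D,C] q_used=3 → run E
t=7: queue=[B,D,C,E] q_used=0 → run B
t=8: queue=[B,D,C,E,F] q_used=1 → run B
t=9: queue=[B,D,C,E,F] q_used=2 → run B
t=10: queue=[B,D,C,E,F,H] q_used=3 → run B
t=11: queue=[D,C,E,F,H,B,G] q_used=0 → run D
t=12: queue=[D,C,E,F,H,B,G] q_used=1 → run D
t=13: queue=[D,C,E,F,H,B,G] q_used=2 → run D
t=14: queue=[C,E,F,H,B,G] q_used=0 → run C
t=15: queue=[C,E,F,H,B,G] q_used=1 → run C
t=16: queue=[C,E,F,H,B,G] q_used=2 → run C
t=17: queue=[C,E,F,H,B,G] q_used=3 → run C
t=18: queue=[E,F,H,B,G] q_used=0 → run E
t=19: queue=[E,F,H,B,G] q_used=1 → run E
t=20: queue=[E,F,H,B,G] q_used=2 → run E
t=21: queue=[F,H,B,G] q_used=0 → run F
t=22: queue=[F,H,B,G] q_used=1 → run F
t=23: queue=[F,H,B,G] q_used=2 → run F
t=24: queue=[F,H,B,G] q_used=3 → run F
t=25: queue=[H,B,G,F] q_used=0 → run H
t=26: queue=[H,B,G,F] q_used=1 → run H
t=27: queue=[H,B,G,F] q_used=2 → run H
t=28: queue=[H,B,G,F] q_used=3 → run H
t=29: queue=[B,G,F,H] q_used=0 → run B
t=30: queue=[B,G,F,H] q_used=1 → run B
t=31: queue=[B,G,F,H] q_used=2 → run B
t=32: queue=[G,F,H] q_used=0 → run G
t=33: queue=[G,F,H] q_used=1 → run G
t=34: queue=[G,F,H] q_used=2 → run G
t=35: queue=[G,F,H] q_used=3 → run G
t=36: queue=[F,H,G] q_used=0 → run F
t=37: queue=[F,H,G] q_used=1 → run F
t=38: queue=[F,H,G] q_used=2 → run F
t=39: queue=[F,H,G] q_used=3 → run F
t=40: queue=[H,G] q_used=0 → run H
t=41: queue=[G] q_used=0 → run G
t=42: queue=[G] q_used=1 → run G
t=43: (idle)
t=44: (idle)
t=45: (idle)
t=46: (idle)
t=47: (idle)
t=48: (idle)
t=49: (idle)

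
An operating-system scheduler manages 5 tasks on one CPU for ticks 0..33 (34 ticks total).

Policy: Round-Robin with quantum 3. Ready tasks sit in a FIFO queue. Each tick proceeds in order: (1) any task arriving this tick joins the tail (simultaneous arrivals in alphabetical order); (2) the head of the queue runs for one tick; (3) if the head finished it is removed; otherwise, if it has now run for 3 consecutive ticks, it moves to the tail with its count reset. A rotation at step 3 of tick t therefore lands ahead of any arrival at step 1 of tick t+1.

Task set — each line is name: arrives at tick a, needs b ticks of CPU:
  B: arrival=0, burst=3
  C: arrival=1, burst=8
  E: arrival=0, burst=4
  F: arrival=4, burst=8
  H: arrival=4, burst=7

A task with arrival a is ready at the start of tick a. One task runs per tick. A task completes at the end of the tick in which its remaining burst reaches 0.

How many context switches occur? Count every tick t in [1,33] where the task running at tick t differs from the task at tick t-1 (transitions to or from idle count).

context switches = 12

t=0: queue=[B,E] q_used=0 → run B
t=1: queue=[B,E,C] q_used=1 → run B
t=2: queue=[B,E,C] q_used=2 → run B
t=3: queue=[E,C] q_used=0 → run E
t=4: queue=[E,C,F,H] q_used=1 → run E
t=5: queue=[E,C,F,H] q_used=2 → run E
t=6: queue=[C,F,H,E] q_used=0 → run C
t=7: queue=[C,F,H,E] q_used=1 → run C
t=8: queue=[C,F,H,E] q_used=2 → run C
t=9: queue=[F,H,E,C] q_used=0 → run F
t=10: queue=[F,H,E,C] q_used=1 → run F
t=11: queue=[F,H,E,C] q_used=2 → run F
t=12: queue=[H,E,C,F] q_used=0 → run H
t=13: queue=[H,E,C,F] q_used=1 → run H
t=14: queue=[H,E,C,F] q_used=2 → run H
t=15: queue=[E,C,F,H] q_used=0 → run E
t=16: queue=[C,F,H] q_used=0 → run C
t=17: queue=[C,F,H] q_used=1 → run C
t=18: queue=[C,F,H] q_used=2 → run C
t=19: queue=[F,H,C] q_used=0 → run F
t=20: queue=[F,H,C] q_used=1 → run F
t=21: queue=[F,H,C] q_used=2 → run F
t=22: queue=[H,C,F] q_used=0 → run H
t=23: queue=[H,C,F] q_used=1 → run H
t=24: queue=[H,C,F] q_used=2 → run H
t=25: queue=[C,F,H] q_used=0 → run C
t=26: queue=[C,F,H] q_used=1 → run C
t=27: queue=[F,H] q_used=0 → run F
t=28: queue=[F,H] q_used=1 → run F
t=29: queue=[H] q_used=0 → run H
t=30: (idle)
t=31: (idle)
t=32: (idle)
t=33: (idle)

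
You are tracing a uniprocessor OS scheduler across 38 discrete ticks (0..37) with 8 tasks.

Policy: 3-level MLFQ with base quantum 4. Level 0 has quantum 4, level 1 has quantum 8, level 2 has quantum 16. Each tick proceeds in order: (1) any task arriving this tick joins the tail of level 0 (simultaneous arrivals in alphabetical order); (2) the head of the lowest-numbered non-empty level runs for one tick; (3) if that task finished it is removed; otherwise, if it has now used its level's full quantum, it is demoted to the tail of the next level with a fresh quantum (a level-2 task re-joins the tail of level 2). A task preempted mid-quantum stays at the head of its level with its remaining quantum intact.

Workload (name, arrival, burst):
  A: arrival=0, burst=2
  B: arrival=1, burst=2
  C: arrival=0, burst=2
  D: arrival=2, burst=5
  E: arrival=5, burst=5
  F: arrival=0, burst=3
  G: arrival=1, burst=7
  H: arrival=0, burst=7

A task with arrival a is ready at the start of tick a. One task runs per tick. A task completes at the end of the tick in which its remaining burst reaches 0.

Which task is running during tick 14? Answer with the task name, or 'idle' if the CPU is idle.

t=0: L0/L1/L2 = ACFH/-/- → run A
t=1: L0/L1/L2 = ACFHBG/-/- → run A
t=2: L0/L1/L2 = CFHBGD/-/- → run C
t=3: L0/L1/L2 = CFHBGD/-/- → run C
t=4: L0/L1/L2 = FHBGD/-/- → run F
t=5: L0/L1/L2 = FHBGDE/-/- → run F
t=6: L0/L1/L2 = FHBGDE/-/- → run F
t=7: L0/L1/L2 = HBGDE/-/- → run H
t=8: L0/L1/L2 = HBGDE/-/- → run H
t=9: L0/L1/L2 = HBGDE/-/- → run H
t=10: L0/L1/L2 = HBGDE/-/- → run H
t=11: L0/L1/L2 = BGDE/H/- → run B
t=12: L0/L1/L2 = BGDE/H/- → run B
t=13: L0/L1/L2 = GDE/H/- → run G
t=14: L0/L1/L2 = GDE/H/- → run G
t=15: L0/L1/L2 = GDE/H/- → run G
t=16: L0/L1/L2 = GDE/H/- → run G
t=17: L0/L1/L2 = DE/HG/- → run D
t=18: L0/L1/L2 = DE/HG/- → run D
t=19: L0/L1/L2 = DE/HG/- → run D
t=20: L0/L1/L2 = DE/HG/- → run D
t=21: L0/L1/L2 = E/HGD/- → run E
t=22: L0/L1/L2 = E/HGD/- → run E
t=23: L0/L1/L2 = E/HGD/- → run E
t=24: L0/L1/L2 = E/HGD/- → run E
t=25: L0/L1/L2 = -/HGDE/- → run H
t=26: L0/L1/L2 = -/HGDE/- → run H
t=27: L0/L1/L2 = -/HGDE/- → run H
t=28: L0/L1/L2 = -/GDE/- → run G
t=29: L0/L1/L2 = -/GDE/- → run G
t=30: L0/L1/L2 = -/GDE/- → run G
t=31: L0/L1/L2 = -/DE/- → run D
t=32: L0/L1/L2 = -/E/- → run E
t=33: (idle)
t=34: (idle)
t=35: (idle)
t=36: (idle)
t=37: (idle)

running at tick 14 = G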